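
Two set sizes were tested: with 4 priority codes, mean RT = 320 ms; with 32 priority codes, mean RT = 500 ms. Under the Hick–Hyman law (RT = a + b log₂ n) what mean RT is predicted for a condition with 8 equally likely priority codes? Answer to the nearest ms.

380 ms

Solve the two-equation system in a and b:
  b = (500 − 320) / (log₂ 32 − log₂ 4) = 180 / (5 − 2) = 60 ms/bit
  a = 320 − 60 × 2 = 200 ms
Then RT(8) = 200 + 60 × log₂ 8 = 200 + 60 × 3 ≈ 380.000 ms.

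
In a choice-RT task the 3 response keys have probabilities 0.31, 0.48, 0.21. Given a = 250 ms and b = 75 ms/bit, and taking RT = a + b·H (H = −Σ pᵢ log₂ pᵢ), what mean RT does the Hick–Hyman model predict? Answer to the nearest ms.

Entropy contributions −pᵢ log₂ pᵢ: 0.5238, 0.5083, 0.4728; sum H = 1.5049 bits.
RT = a + bH = 250 + 75·1.5049 = 362.87 ms.

363 ms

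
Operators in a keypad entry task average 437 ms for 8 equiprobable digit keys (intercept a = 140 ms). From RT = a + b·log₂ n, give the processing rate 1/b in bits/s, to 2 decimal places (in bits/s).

10.10 bits/s

b = (437 − 140)/log₂ 8 = 297/3 = 99.000 ms per bit = 0.09900 s/bit; the reciprocal is 10.101 bits/s.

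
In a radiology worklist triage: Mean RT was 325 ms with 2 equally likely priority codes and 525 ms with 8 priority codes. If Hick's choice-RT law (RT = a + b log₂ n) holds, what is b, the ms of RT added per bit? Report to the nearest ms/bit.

The slope on a log₂ axis is (525 − 325) / (3 − 1) = 100 ms/bit.

100 ms/bit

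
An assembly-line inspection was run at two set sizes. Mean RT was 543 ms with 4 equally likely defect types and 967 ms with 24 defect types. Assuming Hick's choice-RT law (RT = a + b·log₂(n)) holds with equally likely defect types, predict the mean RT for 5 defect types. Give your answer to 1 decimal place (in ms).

With log₂ n on the abscissa the relation is linear; from the two conditions:
  b = (967 − 543) / (log₂ 24 − log₂ 4) = 424 / (4.5850 − 2) = 164.026 ms/bit
  a = 543 − 164.026 × 2 = 214.949 ms
Then RT(5) = 214.949 + 164.026 × log₂ 5 = 214.949 + 164.026 × 2.3219 ≈ 595.804 ms.

595.8 ms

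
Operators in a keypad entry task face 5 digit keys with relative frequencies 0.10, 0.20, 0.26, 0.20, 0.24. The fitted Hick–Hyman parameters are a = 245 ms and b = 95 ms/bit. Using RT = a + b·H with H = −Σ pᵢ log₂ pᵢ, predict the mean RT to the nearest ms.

Entropy contributions −pᵢ log₂ pᵢ: 0.3322, 0.4644, 0.5053, 0.4644, 0.4941; sum H = 2.2604 bits.
RT = a + bH = 245 + 95·2.2604 = 459.74 ms.

460 ms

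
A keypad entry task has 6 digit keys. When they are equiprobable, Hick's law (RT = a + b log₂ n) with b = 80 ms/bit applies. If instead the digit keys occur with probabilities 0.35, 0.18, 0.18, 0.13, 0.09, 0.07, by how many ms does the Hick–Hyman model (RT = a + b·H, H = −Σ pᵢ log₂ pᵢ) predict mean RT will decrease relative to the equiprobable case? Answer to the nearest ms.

The RT saving is b·ΔH. Equiprobable H₀ = log₂(6) = 2.5850 bits; with the given probabilities H = 2.3846 bits.
b·(H₀ − H) = 80 × (2.5850 − 2.3846) = 16.03 ms.

16 ms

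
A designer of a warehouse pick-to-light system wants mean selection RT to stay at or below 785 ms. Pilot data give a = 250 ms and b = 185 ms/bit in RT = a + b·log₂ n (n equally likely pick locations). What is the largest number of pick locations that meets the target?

185·log₂ n ≤ 785 − 250 = 535, giving log₂ n ≤ 2.8919 and n ≤ 7.422. The largest whole number is 7.

7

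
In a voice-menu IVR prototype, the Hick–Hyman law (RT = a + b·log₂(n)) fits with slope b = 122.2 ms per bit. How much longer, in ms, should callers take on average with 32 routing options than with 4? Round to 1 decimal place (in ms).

Only the slope matters, since a is common to both: ΔRT = b·log₂(n₂/n₁).
log₂(32) − log₂(4) = log₂(32/4) = log₂(8) = 3.
ΔRT = 122.2 × 3.0000 = 366.600 ms.

366.6 ms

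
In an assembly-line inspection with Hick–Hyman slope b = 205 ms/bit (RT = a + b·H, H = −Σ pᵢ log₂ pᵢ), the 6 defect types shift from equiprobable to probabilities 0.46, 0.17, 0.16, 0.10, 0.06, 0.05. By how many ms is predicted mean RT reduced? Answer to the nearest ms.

The RT saving is b·ΔH. Equiprobable H₀ = log₂(6) = 2.5850 bits; with the given probabilities H = 2.1648 bits.
b·(H₀ − H) = 205 × (2.5850 − 2.1648) = 86.14 ms.

86 ms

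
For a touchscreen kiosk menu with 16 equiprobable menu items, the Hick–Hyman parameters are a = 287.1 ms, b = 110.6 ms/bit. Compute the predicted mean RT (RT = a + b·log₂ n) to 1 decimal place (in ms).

729.5 ms

log₂(16) = 4 bits, so RT = 287.1 + 110.6 × 4 ≈ 729.500 ms.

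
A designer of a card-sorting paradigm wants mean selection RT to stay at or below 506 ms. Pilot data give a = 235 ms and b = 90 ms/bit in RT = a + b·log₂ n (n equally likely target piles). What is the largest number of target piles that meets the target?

Set 235 + 90·log₂ n ≤ 506 → log₂ n ≤ (506 − 235)/90 = 3.0111.
So n ≤ 2^3.0111 = 8.062; the largest integer n is 8.

8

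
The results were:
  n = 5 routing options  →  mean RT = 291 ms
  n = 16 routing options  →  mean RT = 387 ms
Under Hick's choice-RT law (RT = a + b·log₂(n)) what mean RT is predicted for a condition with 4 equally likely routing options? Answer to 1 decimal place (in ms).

With log₂ n on the abscissa the relation is linear; from the two conditions:
  b = (387 − 291) / (log₂ 16 − log₂ 5) = 96 / (4 − 2.3219) = 57.209 ms/bit
  a = 291 − 57.209 × 2.3219 = 158.166 ms
Then RT(4) = 158.166 + 57.209 × log₂ 4 = 158.166 + 57.209 × 2 ≈ 272.583 ms.

272.6 ms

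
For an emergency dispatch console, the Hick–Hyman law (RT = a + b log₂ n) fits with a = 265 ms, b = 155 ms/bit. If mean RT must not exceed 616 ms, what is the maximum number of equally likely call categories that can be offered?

4

Set 265 + 155·log₂ n ≤ 616 → log₂ n ≤ (616 − 265)/155 = 2.2645.
So n ≤ 2^2.2645 = 4.805; the largest integer n is 4.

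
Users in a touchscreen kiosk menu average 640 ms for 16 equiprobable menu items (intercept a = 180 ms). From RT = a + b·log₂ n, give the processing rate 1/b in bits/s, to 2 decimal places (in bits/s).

Choice component = 640 − 180 = 460 ms over log₂(16) = 4 bits.
b = 460 / 4 = 115.000 ms/bit, so 1/b = 8.696 bits/s.

8.70 bits/s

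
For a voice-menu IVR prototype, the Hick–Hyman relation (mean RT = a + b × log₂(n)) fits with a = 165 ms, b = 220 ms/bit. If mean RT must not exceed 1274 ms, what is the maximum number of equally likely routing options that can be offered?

220·log₂ n ≤ 1274 − 165 = 1109, giving log₂ n ≤ 5.0409 and n ≤ 32.920. The largest whole number is 32.

32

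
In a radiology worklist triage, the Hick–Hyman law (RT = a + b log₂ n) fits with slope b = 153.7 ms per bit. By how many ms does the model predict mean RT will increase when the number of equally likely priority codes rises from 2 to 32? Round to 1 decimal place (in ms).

614.8 ms

ΔRT = (a + b log₂ n₂) − (a + b log₂ n₁) = b·(log₂ n₂ − log₂ n₁).
log₂(32) − log₂(2) = log₂(32/2) = log₂(16) = 4.
ΔRT = 153.7 × 4.0000 = 614.800 ms.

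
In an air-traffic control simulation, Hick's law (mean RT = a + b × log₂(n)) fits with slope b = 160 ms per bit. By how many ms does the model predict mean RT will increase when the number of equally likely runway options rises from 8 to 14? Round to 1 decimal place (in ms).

The intercept a cancels: ΔRT = b·(log₂ n₂ − log₂ n₁) = b·log₂(n₂/n₁).
log₂(14) − log₂(8) = 3.8074 − 3 = 0.8074.
ΔRT = 160 × 0.8074 = 129.177 ms.

129.2 ms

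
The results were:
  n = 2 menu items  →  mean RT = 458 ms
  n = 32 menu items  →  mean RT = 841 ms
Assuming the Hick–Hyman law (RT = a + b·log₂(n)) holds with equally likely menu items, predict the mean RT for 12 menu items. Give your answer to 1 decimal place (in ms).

Fit slope and intercept:
  b = (841 − 458) / (log₂ 32 − log₂ 2) = 383 / (5 − 1) = 95.750 ms/bit
  a = 458 − 95.750 × 1 = 362.250 ms
Then RT(12) = 362.250 + 95.750 × log₂ 12 = 362.250 + 95.750 × 3.5850 ≈ 705.510 ms.

705.5 ms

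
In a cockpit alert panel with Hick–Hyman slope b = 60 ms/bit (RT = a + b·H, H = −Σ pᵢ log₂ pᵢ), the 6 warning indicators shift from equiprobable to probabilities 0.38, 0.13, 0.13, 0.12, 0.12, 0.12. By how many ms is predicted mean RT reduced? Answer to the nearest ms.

11 ms

Equiprobable entropy H₀ = log₂ 6 = 2.5850 bits.
Skewed entropy H = −Σ pᵢ log₂ pᵢ = 2.3969 bits.
ΔRT = b·(H₀ − H) = 60 × 0.1880 = 11.28 ms.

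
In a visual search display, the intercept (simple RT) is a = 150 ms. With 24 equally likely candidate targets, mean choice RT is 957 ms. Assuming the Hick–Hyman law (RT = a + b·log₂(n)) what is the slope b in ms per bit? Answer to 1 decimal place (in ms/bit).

24 alternatives carry log₂ 24 = 4.5850 bits; the choice cost is 957 − 150 = 807 ms, so b = 807/4.5850 = 176.010 ms/bit.

176.0 ms/bit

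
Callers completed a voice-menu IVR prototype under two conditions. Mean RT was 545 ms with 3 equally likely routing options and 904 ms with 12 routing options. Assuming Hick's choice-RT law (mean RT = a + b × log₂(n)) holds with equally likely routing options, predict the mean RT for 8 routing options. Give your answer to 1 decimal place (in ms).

799.0 ms

With log₂ n on the abscissa the relation is linear; from the two conditions:
  b = (904 − 545) / (log₂ 12 − log₂ 3) = 359 / (3.5850 − 1.5850) = 179.500 ms/bit
  a = 545 − 179.500 × 1.5850 = 260.499 ms
Then RT(8) = 260.499 + 179.500 × log₂ 8 = 260.499 + 179.500 × 3 ≈ 798.999 ms.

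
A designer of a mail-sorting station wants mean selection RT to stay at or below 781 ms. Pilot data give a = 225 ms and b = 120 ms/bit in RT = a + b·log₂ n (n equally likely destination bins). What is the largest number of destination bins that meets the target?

Set 225 + 120·log₂ n ≤ 781 → log₂ n ≤ (781 − 225)/120 = 4.6333.
So n ≤ 2^4.6333 = 24.818; the largest integer n is 24.

24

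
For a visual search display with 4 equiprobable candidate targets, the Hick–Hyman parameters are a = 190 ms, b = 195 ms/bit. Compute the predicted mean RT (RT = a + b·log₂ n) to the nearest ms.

580 ms

log₂(4) = 2 bits, so RT = 190 + 195 × 2 ≈ 580.000 ms.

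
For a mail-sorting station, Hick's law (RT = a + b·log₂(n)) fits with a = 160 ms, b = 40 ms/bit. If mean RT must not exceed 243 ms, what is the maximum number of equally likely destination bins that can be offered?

4

Information budget: (243 − 160)/40 = 2.0750 bits, so n ≤ 2^2.0750 = 4.213 → at most 4.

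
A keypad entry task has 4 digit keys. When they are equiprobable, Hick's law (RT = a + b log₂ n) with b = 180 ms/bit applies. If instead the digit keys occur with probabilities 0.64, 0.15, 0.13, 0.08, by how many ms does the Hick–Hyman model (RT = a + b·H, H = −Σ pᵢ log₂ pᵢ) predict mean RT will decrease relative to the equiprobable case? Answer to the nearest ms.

91 ms

Equiprobable entropy H₀ = log₂ 4 = 2.0000 bits.
Skewed entropy H = −Σ pᵢ log₂ pᵢ = 1.4968 bits.
ΔRT = b·(H₀ − H) = 180 × 0.5032 = 90.58 ms.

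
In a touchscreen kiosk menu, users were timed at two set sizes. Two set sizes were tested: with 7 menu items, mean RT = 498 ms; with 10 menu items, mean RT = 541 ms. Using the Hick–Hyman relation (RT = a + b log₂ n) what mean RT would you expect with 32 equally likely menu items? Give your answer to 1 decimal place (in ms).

Solve the two-equation system in a and b:
  b = (541 − 498) / (log₂ 10 − log₂ 7) = 43 / (3.3219 − 2.8074) = 83.564 ms/bit
  a = 498 − 83.564 × 2.8074 = 263.405 ms
Then RT(32) = 263.405 + 83.564 × log₂ 32 = 263.405 + 83.564 × 5 ≈ 681.227 ms.

681.2 ms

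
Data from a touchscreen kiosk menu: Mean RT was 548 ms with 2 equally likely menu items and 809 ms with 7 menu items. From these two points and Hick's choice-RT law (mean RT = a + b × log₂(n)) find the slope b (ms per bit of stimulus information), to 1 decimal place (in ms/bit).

The slope on a log₂ axis is (809 − 548) / (2.8074 − 1) = 144.410 ms/bit.

144.4 ms/bit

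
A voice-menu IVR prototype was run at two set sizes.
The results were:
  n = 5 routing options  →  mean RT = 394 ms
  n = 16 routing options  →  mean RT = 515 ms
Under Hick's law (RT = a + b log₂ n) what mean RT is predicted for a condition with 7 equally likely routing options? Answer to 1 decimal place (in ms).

With log₂ n on the abscissa the relation is linear; from the two conditions:
  b = (515 − 394) / (log₂ 16 − log₂ 5) = 121 / (4 − 2.3219) = 72.107 ms/bit
  a = 394 − 72.107 × 2.3219 = 226.574 ms
Then RT(7) = 226.574 + 72.107 × log₂ 7 = 226.574 + 72.107 × 2.8074 ≈ 429.002 ms.

429.0 ms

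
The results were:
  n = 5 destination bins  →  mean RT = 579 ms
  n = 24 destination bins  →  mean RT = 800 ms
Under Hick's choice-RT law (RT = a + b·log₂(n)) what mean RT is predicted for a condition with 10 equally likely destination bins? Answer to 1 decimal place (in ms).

676.7 ms

With log₂ n on the abscissa the relation is linear; from the two conditions:
  b = (800 − 579) / (log₂ 24 − log₂ 5) = 221 / (4.5850 − 2.3219) = 97.656 ms/bit
  a = 579 − 97.656 × 2.3219 = 352.249 ms
Then RT(10) = 352.249 + 97.656 × log₂ 10 = 352.249 + 97.656 × 3.3219 ≈ 676.656 ms.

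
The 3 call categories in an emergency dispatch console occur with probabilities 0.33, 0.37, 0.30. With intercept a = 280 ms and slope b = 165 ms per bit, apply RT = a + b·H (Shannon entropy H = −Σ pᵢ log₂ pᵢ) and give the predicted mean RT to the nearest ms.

H = 0.33·log₂(1/0.33) + 0.37·log₂(1/0.37) + 0.30·log₂(1/0.30) = 1.5796 bits.
RT = 280 + 165 × 1.5796 = 540.64 ms.

541 ms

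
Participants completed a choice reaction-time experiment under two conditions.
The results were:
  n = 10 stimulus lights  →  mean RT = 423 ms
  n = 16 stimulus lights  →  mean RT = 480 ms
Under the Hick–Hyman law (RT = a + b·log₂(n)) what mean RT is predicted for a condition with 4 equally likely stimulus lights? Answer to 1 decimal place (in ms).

311.9 ms

With log₂ n on the abscissa the relation is linear; from the two conditions:
  b = (480 − 423) / (log₂ 16 − log₂ 10) = 57 / (4 − 3.3219) = 84.062 ms/bit
  a = 423 − 84.062 × 3.3219 = 143.752 ms
Then RT(4) = 143.752 + 84.062 × log₂ 4 = 143.752 + 84.062 × 2 ≈ 311.876 ms.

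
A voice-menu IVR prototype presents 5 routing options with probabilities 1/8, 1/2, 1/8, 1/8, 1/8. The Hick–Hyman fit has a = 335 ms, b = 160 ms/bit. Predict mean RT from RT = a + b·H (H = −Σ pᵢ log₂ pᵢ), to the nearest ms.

Each term −pᵢ log₂ pᵢ: 0.125·3 + 0.5·1 + 0.125·3 + 0.125·3 + 0.125·3; summed, H = 2.000 bits.
Mean RT = a + bH = 335 + 160·2.000 = 655.00 ms.

655 ms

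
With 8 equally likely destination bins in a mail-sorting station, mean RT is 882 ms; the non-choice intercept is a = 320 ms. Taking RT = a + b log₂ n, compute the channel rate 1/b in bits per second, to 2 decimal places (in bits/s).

b = (882 − 320)/log₂ 8 = 562/3 = 187.333 ms per bit = 0.18733 s/bit; the reciprocal is 5.338 bits/s.

5.34 bits/s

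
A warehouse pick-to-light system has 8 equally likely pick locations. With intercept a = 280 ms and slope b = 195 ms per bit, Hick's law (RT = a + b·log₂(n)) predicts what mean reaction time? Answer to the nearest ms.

865 ms

log₂(8) = 3 bits, so RT = 280 + 195 × 3 ≈ 865.000 ms.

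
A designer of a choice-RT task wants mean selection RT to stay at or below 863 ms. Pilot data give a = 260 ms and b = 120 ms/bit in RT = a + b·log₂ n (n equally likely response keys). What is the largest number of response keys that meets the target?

32

Information budget: (863 − 260)/120 = 5.0250 bits, so n ≤ 2^5.0250 = 32.559 → at most 32.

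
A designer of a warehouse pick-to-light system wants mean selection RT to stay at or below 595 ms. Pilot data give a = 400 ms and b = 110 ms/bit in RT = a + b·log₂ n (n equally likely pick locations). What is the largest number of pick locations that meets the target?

Set 400 + 110·log₂ n ≤ 595 → log₂ n ≤ (595 − 400)/110 = 1.7727.
So n ≤ 2^1.7727 = 3.417; the largest integer n is 3.

3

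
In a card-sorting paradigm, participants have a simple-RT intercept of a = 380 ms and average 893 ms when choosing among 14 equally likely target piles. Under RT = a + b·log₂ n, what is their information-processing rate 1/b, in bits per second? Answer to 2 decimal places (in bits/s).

7.42 bits/s

b = (893 − 380)/log₂ 14 = 513/3.8074 = 134.739 ms per bit = 0.13474 s/bit; the reciprocal is 7.422 bits/s.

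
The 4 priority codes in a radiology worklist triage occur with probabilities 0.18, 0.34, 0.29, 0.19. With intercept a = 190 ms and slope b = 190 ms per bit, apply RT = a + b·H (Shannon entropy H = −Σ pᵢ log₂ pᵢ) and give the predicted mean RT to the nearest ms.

Entropy contributions −pᵢ log₂ pᵢ: 0.4453, 0.5292, 0.5179, 0.4552; sum H = 1.9476 bits.
RT = a + bH = 190 + 190·1.9476 = 560.05 ms.

560 ms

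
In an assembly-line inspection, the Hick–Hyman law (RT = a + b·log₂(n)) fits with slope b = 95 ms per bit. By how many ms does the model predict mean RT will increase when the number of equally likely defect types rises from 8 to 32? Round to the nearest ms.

190 ms

The intercept a cancels: ΔRT = b·(log₂ n₂ − log₂ n₁) = b·log₂(n₂/n₁).
log₂(32) − log₂(8) = log₂(32/8) = log₂(4) = 2.
ΔRT = 95 × 2.0000 = 190.000 ms.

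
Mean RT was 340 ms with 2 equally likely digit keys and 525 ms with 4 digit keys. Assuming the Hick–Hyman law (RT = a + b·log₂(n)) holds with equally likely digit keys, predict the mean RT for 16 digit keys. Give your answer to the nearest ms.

895 ms

Solve the two-equation system in a and b:
  b = (525 − 340) / (log₂ 4 − log₂ 2) = 185 / (2 − 1) = 185 ms/bit
  a = 340 − 185 × 1 = 155 ms
Then RT(16) = 155 + 185 × log₂ 16 = 155 + 185 × 4 ≈ 895.000 ms.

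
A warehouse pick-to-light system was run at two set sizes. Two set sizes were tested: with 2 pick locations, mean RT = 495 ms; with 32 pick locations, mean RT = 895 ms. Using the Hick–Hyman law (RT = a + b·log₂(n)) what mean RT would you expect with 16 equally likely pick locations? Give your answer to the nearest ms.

795 ms

Fit slope and intercept:
  b = (895 − 495) / (log₂ 32 − log₂ 2) = 400 / (5 − 1) = 100 ms/bit
  a = 495 − 100 × 1 = 395 ms
Then RT(16) = 395 + 100 × log₂ 16 = 395 + 100 × 4 ≈ 795.000 ms.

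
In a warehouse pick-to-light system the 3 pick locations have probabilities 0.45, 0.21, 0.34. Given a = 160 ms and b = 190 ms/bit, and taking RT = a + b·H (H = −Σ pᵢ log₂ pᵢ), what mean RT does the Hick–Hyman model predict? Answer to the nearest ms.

449 ms

H = 0.45·log₂(1/0.45) + 0.21·log₂(1/0.21) + 0.34·log₂(1/0.34) = 1.5204 bits.
RT = 160 + 190 × 1.5204 = 448.88 ms.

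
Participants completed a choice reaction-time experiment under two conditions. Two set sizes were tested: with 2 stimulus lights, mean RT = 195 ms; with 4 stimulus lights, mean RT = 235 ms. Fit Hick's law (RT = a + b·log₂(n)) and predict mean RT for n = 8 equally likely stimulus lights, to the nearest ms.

Solve the two-equation system in a and b:
  b = (235 − 195) / (log₂ 4 − log₂ 2) = 40 / (2 − 1) = 40 ms/bit
  a = 195 − 40 × 1 = 155 ms
Then RT(8) = 155 + 40 × log₂ 8 = 155 + 40 × 3 ≈ 275.000 ms.

275 ms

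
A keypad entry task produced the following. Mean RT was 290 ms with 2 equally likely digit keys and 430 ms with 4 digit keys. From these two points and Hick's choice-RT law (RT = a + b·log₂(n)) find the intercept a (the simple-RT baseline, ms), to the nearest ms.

The slope on a log₂ axis is (430 − 290) / (2 − 1) = 140 ms/bit.
a = RT₁ − b·log₂ n₁ = 290 − 140 × 1 = 150.000 ms.

150 ms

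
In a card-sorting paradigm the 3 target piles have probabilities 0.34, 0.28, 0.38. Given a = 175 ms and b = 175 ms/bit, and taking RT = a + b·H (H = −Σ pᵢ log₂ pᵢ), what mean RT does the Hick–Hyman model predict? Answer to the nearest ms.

H = 0.34·log₂(1/0.34) + 0.28·log₂(1/0.28) + 0.38·log₂(1/0.38) = 1.5738 bits.
RT = 175 + 175 × 1.5738 = 450.42 ms.

450 ms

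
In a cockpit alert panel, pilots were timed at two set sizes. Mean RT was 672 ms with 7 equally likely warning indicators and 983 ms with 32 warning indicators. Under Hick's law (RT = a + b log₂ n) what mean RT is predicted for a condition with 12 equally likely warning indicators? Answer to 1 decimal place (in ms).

782.3 ms

Fit slope and intercept:
  b = (983 − 672) / (log₂ 32 − log₂ 7) = 311 / (5 − 2.8074) = 141.838 ms/bit
  a = 672 − 141.838 × 2.8074 = 273.811 ms
Then RT(12) = 273.811 + 141.838 × log₂ 12 = 273.811 + 141.838 × 3.5850 ≈ 782.294 ms.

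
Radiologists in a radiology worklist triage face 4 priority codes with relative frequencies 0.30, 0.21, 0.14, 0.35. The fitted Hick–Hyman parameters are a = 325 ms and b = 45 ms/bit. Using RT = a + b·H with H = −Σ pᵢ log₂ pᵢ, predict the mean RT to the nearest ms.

H = 0.30·log₂(1/0.30) + 0.21·log₂(1/0.21) + 0.14·log₂(1/0.14) + 0.35·log₂(1/0.35) = 1.9211 bits.
RT = 325 + 45 × 1.9211 = 411.45 ms.

411 ms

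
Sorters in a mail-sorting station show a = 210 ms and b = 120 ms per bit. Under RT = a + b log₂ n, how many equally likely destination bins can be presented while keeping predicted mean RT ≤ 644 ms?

Set 210 + 120·log₂ n ≤ 644 → log₂ n ≤ (644 − 210)/120 = 3.6167.
So n ≤ 2^3.6167 = 12.267; the largest integer n is 12.

12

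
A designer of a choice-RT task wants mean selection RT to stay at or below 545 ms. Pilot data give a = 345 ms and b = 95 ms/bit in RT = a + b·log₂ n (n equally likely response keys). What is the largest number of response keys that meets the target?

Set 345 + 95·log₂ n ≤ 545 → log₂ n ≤ (545 − 345)/95 = 2.1053.
So n ≤ 2^2.1053 = 4.303; the largest integer n is 4.

4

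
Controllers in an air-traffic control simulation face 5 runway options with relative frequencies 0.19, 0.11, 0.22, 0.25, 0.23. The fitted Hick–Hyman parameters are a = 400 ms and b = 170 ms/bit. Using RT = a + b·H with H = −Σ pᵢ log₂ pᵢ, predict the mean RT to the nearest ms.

Entropy contributions −pᵢ log₂ pᵢ: 0.4552, 0.3503, 0.4806, 0.5000, 0.4877; sum H = 2.2738 bits.
RT = a + bH = 400 + 170·2.2738 = 786.54 ms.

787 ms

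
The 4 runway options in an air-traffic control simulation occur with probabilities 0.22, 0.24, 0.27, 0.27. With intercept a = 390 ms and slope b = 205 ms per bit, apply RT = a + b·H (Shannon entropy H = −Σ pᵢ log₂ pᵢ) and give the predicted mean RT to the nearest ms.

Entropy contributions −pᵢ log₂ pᵢ: 0.4806, 0.4941, 0.5100, 0.5100; sum H = 1.9948 bits.
RT = a + bH = 390 + 205·1.9948 = 798.92 ms.

799 ms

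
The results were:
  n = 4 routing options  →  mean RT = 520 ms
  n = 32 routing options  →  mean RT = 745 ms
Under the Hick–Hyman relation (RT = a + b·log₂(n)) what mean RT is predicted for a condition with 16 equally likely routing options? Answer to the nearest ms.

670 ms

RT is linear in log₂ n, so two points fix the line:
  b = (745 − 520) / (log₂ 32 − log₂ 4) = 225 / (5 − 2) = 75 ms/bit
  a = 520 − 75 × 2 = 370 ms
Then RT(16) = 370 + 75 × log₂ 16 = 370 + 75 × 4 ≈ 670.000 ms.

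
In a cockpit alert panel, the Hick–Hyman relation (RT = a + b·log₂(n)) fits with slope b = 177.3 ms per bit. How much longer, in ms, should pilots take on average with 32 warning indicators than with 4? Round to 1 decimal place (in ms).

531.9 ms

ΔRT = (a + b log₂ n₂) − (a + b log₂ n₁) = b·(log₂ n₂ − log₂ n₁).
log₂(32) − log₂(4) = log₂(32/4) = log₂(8) = 3.
ΔRT = 177.3 × 3.0000 = 531.900 ms.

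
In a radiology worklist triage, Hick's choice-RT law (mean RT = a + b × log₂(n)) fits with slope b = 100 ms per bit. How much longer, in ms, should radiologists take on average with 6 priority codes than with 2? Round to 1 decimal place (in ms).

158.5 ms

Only the slope matters, since a is common to both: ΔRT = b·log₂(n₂/n₁).
log₂(6) − log₂(2) = 2.5850 − 1 = 1.5850.
ΔRT = 100 × 1.5850 = 158.496 ms.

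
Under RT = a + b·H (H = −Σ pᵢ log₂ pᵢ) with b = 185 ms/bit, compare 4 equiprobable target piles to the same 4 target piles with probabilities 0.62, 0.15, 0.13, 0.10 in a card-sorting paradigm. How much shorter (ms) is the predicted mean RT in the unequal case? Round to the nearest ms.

83 ms

The RT saving is b·ΔH. Equiprobable H₀ = log₂(4) = 2.0000 bits; with the given probabilities H = 1.5530 bits.
b·(H₀ − H) = 185 × (2.0000 − 1.5530) = 82.70 ms.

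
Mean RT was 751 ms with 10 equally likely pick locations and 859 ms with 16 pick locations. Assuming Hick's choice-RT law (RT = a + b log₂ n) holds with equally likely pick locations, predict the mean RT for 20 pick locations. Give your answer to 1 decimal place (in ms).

RT is linear in log₂ n, so two points fix the line:
  b = (859 − 751) / (log₂ 16 − log₂ 10) = 108 / (4 − 3.3219) = 159.275 ms/bit
  a = 751 − 159.275 × 3.3219 = 221.899 ms
Then RT(20) = 221.899 + 159.275 × log₂ 20 = 221.899 + 159.275 × 4.3219 ≈ 910.275 ms.

910.3 ms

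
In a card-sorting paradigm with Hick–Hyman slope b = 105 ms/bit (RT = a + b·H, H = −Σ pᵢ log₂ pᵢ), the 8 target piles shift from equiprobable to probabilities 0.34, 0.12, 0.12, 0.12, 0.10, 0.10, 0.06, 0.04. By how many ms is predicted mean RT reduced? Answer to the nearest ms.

The RT saving is b·ΔH. Equiprobable H₀ = log₂(8) = 3.0000 bits; with the given probabilities H = 2.7240 bits.
b·(H₀ − H) = 105 × (3.0000 − 2.7240) = 28.97 ms.

29 ms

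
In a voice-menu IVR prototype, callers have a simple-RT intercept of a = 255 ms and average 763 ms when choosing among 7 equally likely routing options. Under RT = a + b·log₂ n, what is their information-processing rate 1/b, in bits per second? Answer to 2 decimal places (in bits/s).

b = (763 − 255)/log₂ 7 = 508/2.8074 = 180.953 ms per bit = 0.18095 s/bit; the reciprocal is 5.526 bits/s.

5.53 bits/s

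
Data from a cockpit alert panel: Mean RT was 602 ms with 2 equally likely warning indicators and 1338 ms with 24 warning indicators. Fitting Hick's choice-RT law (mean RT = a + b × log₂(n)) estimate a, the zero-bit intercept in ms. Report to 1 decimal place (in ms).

396.7 ms

b = (RT₂ − RT₁)/(log₂ n₂ − log₂ n₁) = (1338 − 602)/(4.5850 − 1) = 205.302 ms/bit.
a = RT₁ − b·log₂ n₁ = 602 − 205.302 × 1 = 396.698 ms.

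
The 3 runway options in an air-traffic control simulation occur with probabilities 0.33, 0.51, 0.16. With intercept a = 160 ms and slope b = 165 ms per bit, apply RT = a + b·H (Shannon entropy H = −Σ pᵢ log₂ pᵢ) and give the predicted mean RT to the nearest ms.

Entropy contributions −pᵢ log₂ pᵢ: 0.5278, 0.4954, 0.4230; sum H = 1.4463 bits.
RT = a + bH = 160 + 165·1.4463 = 398.63 ms.

399 ms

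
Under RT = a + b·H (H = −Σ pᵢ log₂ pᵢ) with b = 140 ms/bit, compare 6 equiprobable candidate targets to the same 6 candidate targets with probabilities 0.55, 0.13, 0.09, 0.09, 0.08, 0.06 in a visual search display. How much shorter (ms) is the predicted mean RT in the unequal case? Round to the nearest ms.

Equiprobable entropy H₀ = log₂ 6 = 2.5850 bits.
Skewed entropy H = −Σ pᵢ log₂ pᵢ = 2.0174 bits.
ΔRT = b·(H₀ − H) = 140 × 0.5676 = 79.46 ms.

79 ms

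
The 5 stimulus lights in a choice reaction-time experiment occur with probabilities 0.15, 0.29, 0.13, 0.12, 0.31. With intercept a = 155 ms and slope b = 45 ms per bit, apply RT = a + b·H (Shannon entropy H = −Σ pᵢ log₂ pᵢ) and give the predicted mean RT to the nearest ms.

H = 0.15·log₂(1/0.15) + 0.29·log₂(1/0.29) + 0.13·log₂(1/0.13) + 0.12·log₂(1/0.12) + 0.31·log₂(1/0.31) = 2.2020 bits.
RT = 155 + 45 × 2.2020 = 254.09 ms.

254 ms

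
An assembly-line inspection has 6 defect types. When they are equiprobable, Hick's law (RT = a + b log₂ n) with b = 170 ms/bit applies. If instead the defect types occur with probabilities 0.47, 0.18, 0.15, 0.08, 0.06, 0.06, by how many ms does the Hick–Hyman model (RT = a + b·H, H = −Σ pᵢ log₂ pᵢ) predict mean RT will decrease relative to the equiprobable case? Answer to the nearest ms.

75 ms

The RT saving is b·ΔH. Equiprobable H₀ = log₂(6) = 2.5850 bits; with the given probabilities H = 2.1464 bits.
b·(H₀ − H) = 170 × (2.5850 − 2.1464) = 74.56 ms.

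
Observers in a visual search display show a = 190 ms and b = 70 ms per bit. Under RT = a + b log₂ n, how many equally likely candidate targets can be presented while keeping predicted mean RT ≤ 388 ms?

7

Information budget: (388 − 190)/70 = 2.8286 bits, so n ≤ 2^2.8286 = 7.104 → at most 7.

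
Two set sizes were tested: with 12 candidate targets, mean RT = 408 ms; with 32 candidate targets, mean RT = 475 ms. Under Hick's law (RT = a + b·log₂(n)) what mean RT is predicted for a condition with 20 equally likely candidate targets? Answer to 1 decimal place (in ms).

442.9 ms

Solve the two-equation system in a and b:
  b = (475 − 408) / (log₂ 32 − log₂ 12) = 67 / (5 − 3.5850) = 47.349 ms/bit
  a = 408 − 47.349 × 3.5850 = 238.257 ms
Then RT(20) = 238.257 + 47.349 × log₂ 20 = 238.257 + 47.349 × 4.3219 ≈ 442.894 ms.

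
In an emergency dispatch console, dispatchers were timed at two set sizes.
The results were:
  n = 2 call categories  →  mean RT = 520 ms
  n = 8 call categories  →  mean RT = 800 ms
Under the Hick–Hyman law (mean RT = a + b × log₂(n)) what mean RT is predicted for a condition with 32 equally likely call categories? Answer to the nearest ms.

Solve the two-equation system in a and b:
  b = (800 − 520) / (log₂ 8 − log₂ 2) = 280 / (3 − 1) = 140 ms/bit
  a = 520 − 140 × 1 = 380 ms
Then RT(32) = 380 + 140 × log₂ 32 = 380 + 140 × 5 ≈ 1080.000 ms.

1080 ms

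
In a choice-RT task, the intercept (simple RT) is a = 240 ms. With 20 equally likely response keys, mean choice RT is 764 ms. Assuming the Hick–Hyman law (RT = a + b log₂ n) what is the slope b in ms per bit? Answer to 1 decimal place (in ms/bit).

121.2 ms/bit

b = (764 − 240) / log₂(20) = 524 / 4.3219 = 121.242 ms/bit.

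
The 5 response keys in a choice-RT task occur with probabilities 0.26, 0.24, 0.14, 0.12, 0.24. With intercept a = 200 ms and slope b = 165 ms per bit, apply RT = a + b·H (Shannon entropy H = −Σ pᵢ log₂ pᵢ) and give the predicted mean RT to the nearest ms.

573 ms

H = 0.26·log₂(1/0.26) + 0.24·log₂(1/0.24) + 0.14·log₂(1/0.14) + 0.12·log₂(1/0.12) + 0.24·log₂(1/0.24) = 2.2577 bits.
RT = 200 + 165 × 2.2577 = 572.53 ms.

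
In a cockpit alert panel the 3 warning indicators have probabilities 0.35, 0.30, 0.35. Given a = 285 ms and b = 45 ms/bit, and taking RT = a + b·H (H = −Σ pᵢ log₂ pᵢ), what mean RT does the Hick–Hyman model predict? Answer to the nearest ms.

356 ms

Entropy contributions −pᵢ log₂ pᵢ: 0.5301, 0.5211, 0.5301; sum H = 1.5813 bits.
RT = a + bH = 285 + 45·1.5813 = 356.16 ms.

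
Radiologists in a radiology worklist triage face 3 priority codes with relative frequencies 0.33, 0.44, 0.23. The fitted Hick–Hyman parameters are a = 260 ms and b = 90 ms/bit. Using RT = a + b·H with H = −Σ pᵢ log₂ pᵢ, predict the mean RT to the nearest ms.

H = 0.33·log₂(1/0.33) + 0.44·log₂(1/0.44) + 0.23·log₂(1/0.23) = 1.5366 bits.
RT = 260 + 90 × 1.5366 = 398.30 ms.

398 ms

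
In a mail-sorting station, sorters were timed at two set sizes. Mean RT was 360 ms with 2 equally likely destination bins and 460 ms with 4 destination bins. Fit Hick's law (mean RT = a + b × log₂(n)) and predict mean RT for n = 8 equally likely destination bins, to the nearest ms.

560 ms

RT is linear in log₂ n, so two points fix the line:
  b = (460 − 360) / (log₂ 4 − log₂ 2) = 100 / (2 − 1) = 100 ms/bit
  a = 360 − 100 × 1 = 260 ms
Then RT(8) = 260 + 100 × log₂ 8 = 260 + 100 × 3 ≈ 560.000 ms.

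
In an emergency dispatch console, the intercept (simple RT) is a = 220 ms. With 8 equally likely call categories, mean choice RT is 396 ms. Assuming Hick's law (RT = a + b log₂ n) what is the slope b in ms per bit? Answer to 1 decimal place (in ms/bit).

8 alternatives carry log₂ 8 = 3 bits; the choice cost is 396 − 220 = 176 ms, so b = 176/3 = 58.667 ms/bit.

58.7 ms/bit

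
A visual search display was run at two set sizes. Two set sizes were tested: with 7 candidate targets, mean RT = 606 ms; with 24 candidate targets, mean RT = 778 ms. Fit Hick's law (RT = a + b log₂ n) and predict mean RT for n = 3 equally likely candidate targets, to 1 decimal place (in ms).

487.7 ms

With log₂ n on the abscissa the relation is linear; from the two conditions:
  b = (778 − 606) / (log₂ 24 − log₂ 7) = 172 / (4.5850 − 2.8074) = 96.759 ms/bit
  a = 606 − 96.759 × 2.8074 = 334.362 ms
Then RT(3) = 334.362 + 96.759 × log₂ 3 = 334.362 + 96.759 × 1.5850 ≈ 487.722 ms.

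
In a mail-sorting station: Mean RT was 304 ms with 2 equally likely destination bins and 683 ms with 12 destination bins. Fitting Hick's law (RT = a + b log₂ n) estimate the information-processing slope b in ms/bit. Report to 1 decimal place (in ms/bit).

The slope on a log₂ axis is (683 − 304) / (3.5850 − 1) = 146.617 ms/bit.

146.6 ms/bit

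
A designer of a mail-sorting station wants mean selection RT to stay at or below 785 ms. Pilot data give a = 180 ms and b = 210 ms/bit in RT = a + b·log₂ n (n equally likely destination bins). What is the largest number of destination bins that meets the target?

Information budget: (785 − 180)/210 = 2.8810 bits, so n ≤ 2^2.8810 = 7.366 → at most 7.

7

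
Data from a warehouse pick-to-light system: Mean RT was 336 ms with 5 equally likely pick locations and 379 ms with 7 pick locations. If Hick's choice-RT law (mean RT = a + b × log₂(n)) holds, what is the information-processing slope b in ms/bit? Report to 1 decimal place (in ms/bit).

88.6 ms/bit

b = (RT₂ − RT₁)/(log₂ n₂ − log₂ n₁) = (379 − 336)/(2.8074 − 2.3219) = 88.582 ms/bit.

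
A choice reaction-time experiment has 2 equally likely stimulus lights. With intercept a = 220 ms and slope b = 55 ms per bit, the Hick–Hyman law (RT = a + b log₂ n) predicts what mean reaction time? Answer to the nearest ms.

log₂(2) = 1 bits, so RT = 220 + 55 × 1 ≈ 275.000 ms.

275 ms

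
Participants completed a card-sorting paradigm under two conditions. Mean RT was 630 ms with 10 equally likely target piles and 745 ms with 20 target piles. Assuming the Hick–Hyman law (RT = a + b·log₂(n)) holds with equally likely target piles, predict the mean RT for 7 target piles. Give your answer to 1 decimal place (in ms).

570.8 ms

With log₂ n on the abscissa the relation is linear; from the two conditions:
  b = (745 − 630) / (log₂ 20 − log₂ 10) = 115 / (4.3219 − 3.3219) = 115.000 ms/bit
  a = 630 − 115.000 × 3.3219 = 247.978 ms
Then RT(7) = 247.978 + 115.000 × log₂ 7 = 247.978 + 115.000 × 2.8074 ≈ 570.824 ms.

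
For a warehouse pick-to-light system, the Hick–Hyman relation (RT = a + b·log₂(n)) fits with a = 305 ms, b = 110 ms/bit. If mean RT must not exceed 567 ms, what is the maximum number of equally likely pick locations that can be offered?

5

110·log₂ n ≤ 567 − 305 = 262, giving log₂ n ≤ 2.3818 and n ≤ 5.212. The largest whole number is 5.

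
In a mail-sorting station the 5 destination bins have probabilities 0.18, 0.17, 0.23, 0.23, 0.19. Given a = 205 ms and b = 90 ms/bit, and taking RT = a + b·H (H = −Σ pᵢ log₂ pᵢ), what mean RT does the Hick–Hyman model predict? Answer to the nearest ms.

413 ms

Entropy contributions −pᵢ log₂ pᵢ: 0.4453, 0.4346, 0.4877, 0.4877, 0.4552; sum H = 2.3105 bits.
RT = a + bH = 205 + 90·2.3105 = 412.94 ms.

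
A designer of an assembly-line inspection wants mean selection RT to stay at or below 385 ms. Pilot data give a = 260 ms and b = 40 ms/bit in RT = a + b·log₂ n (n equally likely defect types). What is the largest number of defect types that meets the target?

Information budget: (385 − 260)/40 = 3.1250 bits, so n ≤ 2^3.1250 = 8.724 → at most 8.

8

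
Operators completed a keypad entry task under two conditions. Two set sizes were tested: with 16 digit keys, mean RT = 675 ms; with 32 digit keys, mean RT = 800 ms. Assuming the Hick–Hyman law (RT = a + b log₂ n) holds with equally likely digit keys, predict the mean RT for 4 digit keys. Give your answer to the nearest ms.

Fit slope and intercept:
  b = (800 − 675) / (log₂ 32 − log₂ 16) = 125 / (5 − 4) = 125 ms/bit
  a = 675 − 125 × 4 = 175 ms
Then RT(4) = 175 + 125 × log₂ 4 = 175 + 125 × 2 ≈ 425.000 ms.

425 ms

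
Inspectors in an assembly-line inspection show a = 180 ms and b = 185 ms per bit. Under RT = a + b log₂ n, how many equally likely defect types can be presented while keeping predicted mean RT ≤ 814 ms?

Information budget: (814 − 180)/185 = 3.4270 bits, so n ≤ 2^3.4270 = 10.756 → at most 10.

10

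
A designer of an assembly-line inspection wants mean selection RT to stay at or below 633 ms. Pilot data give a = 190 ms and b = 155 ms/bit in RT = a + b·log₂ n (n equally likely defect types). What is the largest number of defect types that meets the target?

7

155·log₂ n ≤ 633 − 190 = 443, giving log₂ n ≤ 2.8581 and n ≤ 7.250. The largest whole number is 7.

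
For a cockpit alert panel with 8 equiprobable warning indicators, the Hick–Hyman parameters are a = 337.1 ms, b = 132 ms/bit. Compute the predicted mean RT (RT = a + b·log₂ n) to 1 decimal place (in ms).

log₂(8) = 3 bits, so RT = 337.1 + 132 × 3 ≈ 733.100 ms.

733.1 ms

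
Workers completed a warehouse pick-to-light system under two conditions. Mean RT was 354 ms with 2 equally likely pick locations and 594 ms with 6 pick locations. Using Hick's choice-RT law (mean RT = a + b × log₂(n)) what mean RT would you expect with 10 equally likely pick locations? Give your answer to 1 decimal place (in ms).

With log₂ n on the abscissa the relation is linear; from the two conditions:
  b = (594 − 354) / (log₂ 6 − log₂ 2) = 240 / (2.5850 − 1) = 151.423 ms/bit
  a = 354 − 151.423 × 1 = 202.577 ms
Then RT(10) = 202.577 + 151.423 × log₂ 10 = 202.577 + 151.423 × 3.3219 ≈ 705.594 ms.

705.6 ms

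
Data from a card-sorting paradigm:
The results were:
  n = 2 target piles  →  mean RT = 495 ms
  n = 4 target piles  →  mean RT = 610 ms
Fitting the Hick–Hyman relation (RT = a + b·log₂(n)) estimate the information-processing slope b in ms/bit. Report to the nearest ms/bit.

b = (RT₂ − RT₁)/(log₂ n₂ − log₂ n₁) = (610 − 495)/(2 − 1) = 115 ms/bit.

115 ms/bit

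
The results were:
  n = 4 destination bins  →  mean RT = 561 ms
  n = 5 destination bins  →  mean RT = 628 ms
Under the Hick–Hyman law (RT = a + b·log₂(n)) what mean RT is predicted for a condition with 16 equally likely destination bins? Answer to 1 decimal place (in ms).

RT is linear in log₂ n, so two points fix the line:
  b = (628 − 561) / (log₂ 5 − log₂ 4) = 67 / (2.3219 − 2) = 208.121 ms/bit
  a = 561 − 208.121 × 2 = 144.758 ms
Then RT(16) = 144.758 + 208.121 × log₂ 16 = 144.758 + 208.121 × 4 ≈ 977.242 ms.

977.2 ms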